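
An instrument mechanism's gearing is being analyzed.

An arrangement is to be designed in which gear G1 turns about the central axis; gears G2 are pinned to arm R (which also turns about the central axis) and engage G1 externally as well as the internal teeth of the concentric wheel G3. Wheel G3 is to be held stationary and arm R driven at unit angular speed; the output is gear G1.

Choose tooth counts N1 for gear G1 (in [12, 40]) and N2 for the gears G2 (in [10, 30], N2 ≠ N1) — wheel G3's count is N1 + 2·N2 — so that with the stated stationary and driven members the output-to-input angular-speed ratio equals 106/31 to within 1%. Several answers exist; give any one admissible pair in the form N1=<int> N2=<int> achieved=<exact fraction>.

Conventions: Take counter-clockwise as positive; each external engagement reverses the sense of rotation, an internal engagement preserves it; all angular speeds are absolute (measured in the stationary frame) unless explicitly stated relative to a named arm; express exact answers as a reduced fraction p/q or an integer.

class = planetary set [ratio 106/31 wanted; Willis about the carrier]
Willis with ω_ring = 0: ω_sun/ω_arm = (N1+N3)/N1; set equal to 106/31  ⇒  N3/N1 = 106/31 − 1 = 75/31
N3 = N1 + 2·N2  ⇒  N2/N1 = (N3/N1 − 1)/2 = (75/31 − 1)/2 = 22/31
smallest multiple with N1 ≥ 12 and N2 ≥ 10: k = 1  ⇒  N1 = 1·31 = 31, N2 = 1·22 = 22 (N1 ≤ 40, N2 ≤ 30, N2 ≠ N1 ✓), N3 = 31 + 2·22 = 75
check: (N1+N3)/N1 with N1 = 31, N3 = 75 gives 106/31; |achieved − target| = 0 ≤ 53/1550 ✓

N1=31 N2=22 achieved=106/31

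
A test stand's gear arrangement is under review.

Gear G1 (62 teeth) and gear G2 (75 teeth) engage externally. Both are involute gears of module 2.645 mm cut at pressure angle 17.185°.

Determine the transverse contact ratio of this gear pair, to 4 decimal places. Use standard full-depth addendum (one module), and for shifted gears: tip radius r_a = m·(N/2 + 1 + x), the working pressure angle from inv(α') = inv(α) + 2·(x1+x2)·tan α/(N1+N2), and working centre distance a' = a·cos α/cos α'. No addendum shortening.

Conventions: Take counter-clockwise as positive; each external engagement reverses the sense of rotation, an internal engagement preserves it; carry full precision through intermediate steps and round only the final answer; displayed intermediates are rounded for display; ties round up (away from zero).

single-mesh involute tooth geometry (62T engaging 75T at module 2.645)
base radii: r_b1 = 78.334394, r_b2 = 94.759348
tip radii: r_a1 = 84.640000, r_a2 = 101.832500
no profile shift: α' = α, a' = a
action lengths: √(r_a1²−r_b1²) = 32.057016, √(r_a2²−r_b2²) = 37.289731
base pitch p_b = π·m·cos α = 7.938541
CR = (32.057016 + 37.289731 − 181.182500·sin 17.18500°)/7.938541 = 1.992172
contact ratio ≈ 1.9922

1.9922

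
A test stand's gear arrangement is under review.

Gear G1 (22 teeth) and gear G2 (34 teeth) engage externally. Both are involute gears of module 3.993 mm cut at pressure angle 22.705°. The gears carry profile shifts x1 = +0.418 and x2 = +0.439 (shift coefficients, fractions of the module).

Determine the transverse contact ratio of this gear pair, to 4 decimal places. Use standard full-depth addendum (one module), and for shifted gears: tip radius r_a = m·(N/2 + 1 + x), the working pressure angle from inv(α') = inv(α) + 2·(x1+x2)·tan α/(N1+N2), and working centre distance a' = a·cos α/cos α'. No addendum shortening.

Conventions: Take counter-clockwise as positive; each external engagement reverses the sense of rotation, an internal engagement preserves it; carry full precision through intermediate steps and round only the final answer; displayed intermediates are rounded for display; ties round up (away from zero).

1.4234

topology: single-mesh involute geometry — m = 3.993, 22T/34T pair
base radii: r_b1 = 40.519161, r_b2 = 62.620522
tip radii: r_a1 = 49.585074, r_a2 = 73.626927
inv(α') = inv(22.705°) + 2·(+0.418+0.439)·tan α/(22+34) = 0.03494098  ⇒  α' = 26.23691°
a' = a·cos α / cos α' = 111.8040·cos 22.705°/cos 26.23691° = 114.986290
action lengths: √(r_a1²−r_b1²) = 28.581063, √(r_a2²−r_b2²) = 38.724600
base pitch p_b = π·m·cos α = 11.572245
CR = (28.581063 + 38.724600 − 114.986290·sin 26.23691°)/11.572245 = 1.423413
contact ratio ≈ 1.4234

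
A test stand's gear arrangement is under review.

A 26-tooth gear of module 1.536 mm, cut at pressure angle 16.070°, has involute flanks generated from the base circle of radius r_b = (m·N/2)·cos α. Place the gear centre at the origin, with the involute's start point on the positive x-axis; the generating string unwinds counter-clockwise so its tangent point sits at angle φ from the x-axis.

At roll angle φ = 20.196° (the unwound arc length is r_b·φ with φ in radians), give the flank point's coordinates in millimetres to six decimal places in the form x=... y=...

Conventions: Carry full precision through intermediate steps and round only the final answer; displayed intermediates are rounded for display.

x=20.342972 y=0.276646

topology: single-mesh involute geometry — m = 1.536, N = 26
pitch radius r_p = m·N/2 = 1.536·26/2 = 19.968000
base radius r_b = r_p·cos α = 19.968000·cos 16.070° = 19.187735
roll angle φ = 20.196° = 0.35248670 rad
x = r_b·(cos φ + φ·sin φ) = 20.342972
y = r_b·(sin φ − φ·cos φ) = 0.276646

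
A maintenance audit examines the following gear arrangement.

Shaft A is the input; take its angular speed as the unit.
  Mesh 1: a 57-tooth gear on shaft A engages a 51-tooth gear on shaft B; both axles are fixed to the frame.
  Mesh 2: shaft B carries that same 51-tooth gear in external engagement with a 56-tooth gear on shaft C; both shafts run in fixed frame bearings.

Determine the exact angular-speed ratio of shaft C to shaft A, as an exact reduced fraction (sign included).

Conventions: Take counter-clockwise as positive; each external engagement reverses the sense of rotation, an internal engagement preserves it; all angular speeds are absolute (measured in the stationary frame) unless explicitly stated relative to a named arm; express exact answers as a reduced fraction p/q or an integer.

class = fixed-axis compound train [2 meshes; 2 ratios multiply, 2 sense flips]
mesh 1 [57T→51T]: running ratio 19/17, sense −
mesh 2 [51T→56T]: running ratio 57/56, sense +
ω_out/ω_in = 57/56

57/56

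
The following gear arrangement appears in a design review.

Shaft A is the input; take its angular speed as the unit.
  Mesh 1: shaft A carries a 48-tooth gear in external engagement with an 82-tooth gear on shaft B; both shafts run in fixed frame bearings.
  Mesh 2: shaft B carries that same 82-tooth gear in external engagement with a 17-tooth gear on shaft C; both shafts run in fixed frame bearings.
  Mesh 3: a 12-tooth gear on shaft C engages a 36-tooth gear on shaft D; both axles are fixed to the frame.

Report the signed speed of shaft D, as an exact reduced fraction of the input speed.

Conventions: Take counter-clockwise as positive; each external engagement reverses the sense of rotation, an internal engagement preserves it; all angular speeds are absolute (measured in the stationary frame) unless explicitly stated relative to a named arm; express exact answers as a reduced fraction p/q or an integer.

3-mesh fixed-axis compound train (all bearings frame-fixed)
mesh 1 [48T→82T]: |ω|/ω_in = 1×48/82 = 24/41, sense flips to −
mesh 2 [82T→17T]: |ω|/ω_in = (24/41)×82/17 = 48/17, sense flips to +
mesh 3 [12T→36T]: |ω|/ω_in = (48/17)×12/36 = 16/17, sense flips to −
signed output speed (× input speed) = -16/17

-16/17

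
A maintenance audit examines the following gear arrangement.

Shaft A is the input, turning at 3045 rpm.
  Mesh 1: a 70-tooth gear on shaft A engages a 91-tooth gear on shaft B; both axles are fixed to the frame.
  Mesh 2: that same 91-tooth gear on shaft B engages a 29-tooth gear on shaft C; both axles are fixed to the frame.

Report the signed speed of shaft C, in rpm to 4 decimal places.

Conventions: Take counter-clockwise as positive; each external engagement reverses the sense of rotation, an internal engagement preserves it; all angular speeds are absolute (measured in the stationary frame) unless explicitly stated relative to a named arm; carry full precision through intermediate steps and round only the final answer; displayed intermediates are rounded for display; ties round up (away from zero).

2-mesh fixed-axis compound train (all bearings frame-fixed)
mesh 1 [70T→91T]: ω = 3045.0000×70/91 = 2342.3077 rpm, sense flips to −
mesh 2 [91T→29T]: ω = 2342.3077×91/29 = 7350.0000 rpm, sense flips to +
signed output speed = +7350.0000 rpm

+7350.0000 rpm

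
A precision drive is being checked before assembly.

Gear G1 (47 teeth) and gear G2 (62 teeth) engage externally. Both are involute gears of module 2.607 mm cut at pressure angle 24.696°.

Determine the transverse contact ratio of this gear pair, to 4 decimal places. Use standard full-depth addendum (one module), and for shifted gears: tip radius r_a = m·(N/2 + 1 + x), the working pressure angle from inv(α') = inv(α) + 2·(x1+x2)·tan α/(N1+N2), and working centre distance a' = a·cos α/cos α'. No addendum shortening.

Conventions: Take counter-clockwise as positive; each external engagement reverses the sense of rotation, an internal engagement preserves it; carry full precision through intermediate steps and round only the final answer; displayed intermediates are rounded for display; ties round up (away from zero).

single-mesh involute tooth geometry (47T engaging 62T at module 2.607)
base radii: r_b1 = 55.661086, r_b2 = 73.425263
tip radii: r_a1 = 63.871500, r_a2 = 83.424000
no profile shift: α' = α, a' = a
action lengths: √(r_a1²−r_b1²) = 31.327496, √(r_a2²−r_b2²) = 39.601699
base pitch p_b = π·m·cos α = 7.441041
CR = (31.327496 + 39.601699 − 142.081500·sin 24.69600°)/7.441041 = 1.554490
contact ratio ≈ 1.5545

1.5545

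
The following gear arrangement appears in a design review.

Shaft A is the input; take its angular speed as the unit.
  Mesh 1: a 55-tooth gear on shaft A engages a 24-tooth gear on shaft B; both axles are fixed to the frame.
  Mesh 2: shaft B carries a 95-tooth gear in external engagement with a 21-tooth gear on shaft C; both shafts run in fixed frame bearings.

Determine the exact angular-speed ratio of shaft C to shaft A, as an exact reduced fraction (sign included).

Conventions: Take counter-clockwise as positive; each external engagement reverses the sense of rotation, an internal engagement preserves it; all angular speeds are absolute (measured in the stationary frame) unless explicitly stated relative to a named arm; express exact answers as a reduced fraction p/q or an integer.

5225/504

class = fixed-axis compound train [2 meshes; 2 ratios multiply, 2 sense flips]
mesh 1 [55T→24T]: running ratio 55/24, sense −
mesh 2 [95T→21T]: running ratio 5225/504, sense +
ω_out/ω_in = 5225/504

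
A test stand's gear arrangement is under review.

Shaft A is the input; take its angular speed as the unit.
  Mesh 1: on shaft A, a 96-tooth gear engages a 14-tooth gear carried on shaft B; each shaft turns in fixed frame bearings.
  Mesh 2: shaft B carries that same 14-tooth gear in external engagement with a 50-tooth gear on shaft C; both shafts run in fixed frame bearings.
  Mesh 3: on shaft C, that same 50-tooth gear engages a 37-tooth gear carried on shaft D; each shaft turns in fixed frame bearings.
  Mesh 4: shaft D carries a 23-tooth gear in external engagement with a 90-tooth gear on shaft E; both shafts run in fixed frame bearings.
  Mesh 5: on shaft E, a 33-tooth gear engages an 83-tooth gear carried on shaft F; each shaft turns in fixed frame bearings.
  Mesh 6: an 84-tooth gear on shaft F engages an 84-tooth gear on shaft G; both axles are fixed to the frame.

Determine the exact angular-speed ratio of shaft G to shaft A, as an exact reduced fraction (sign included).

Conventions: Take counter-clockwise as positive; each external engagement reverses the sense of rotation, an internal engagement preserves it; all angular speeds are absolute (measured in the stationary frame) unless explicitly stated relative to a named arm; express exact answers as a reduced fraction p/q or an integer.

class = fixed-axis compound train [6 meshes; 6 ratios multiply, 6 sense flips]
mesh 1 [96T→14T]: running ratio 48/7, sense −
mesh 2 [14T→50T]: running ratio 48/25, sense +
mesh 3 [50T→37T]: running ratio 96/37, sense −
mesh 4 [23T→90T]: running ratio 368/555, sense +
mesh 5 [33T→83T]: running ratio 4048/15355, sense −
mesh 6 [84T→84T]: running ratio 4048/15355, sense +
ω_out/ω_in = 4048/15355

4048/15355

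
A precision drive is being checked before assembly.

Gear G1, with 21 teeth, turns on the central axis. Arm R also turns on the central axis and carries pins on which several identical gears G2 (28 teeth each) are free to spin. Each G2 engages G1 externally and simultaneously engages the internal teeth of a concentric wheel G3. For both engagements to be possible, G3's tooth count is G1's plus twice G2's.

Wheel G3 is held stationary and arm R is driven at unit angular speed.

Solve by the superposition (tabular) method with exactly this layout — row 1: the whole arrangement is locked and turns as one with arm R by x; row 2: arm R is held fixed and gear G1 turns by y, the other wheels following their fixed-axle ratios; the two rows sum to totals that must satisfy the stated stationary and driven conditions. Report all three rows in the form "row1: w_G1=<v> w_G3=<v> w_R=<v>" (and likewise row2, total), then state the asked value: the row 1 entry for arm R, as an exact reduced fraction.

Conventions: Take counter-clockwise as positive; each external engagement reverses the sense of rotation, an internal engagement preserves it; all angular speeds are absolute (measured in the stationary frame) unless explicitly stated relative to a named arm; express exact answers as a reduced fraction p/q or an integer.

row1: w_G1=1 w_G3=1 w_R=1
row2: w_G1=11/3 w_G3=-1 w_R=0
total: w_G1=14/3 w_G3=0 w_R=1
asked value: 1

class = planetary set [G3 = 21+2·28 = 77; Willis about the carrier]
row 1: whole set turns with the arm by x
row 2: sun turns y, ring = −(21/77)·y, arm 0
boundary: total ω_ring = x − (21/77)·y = 0 and total ω_arm = x = 1  ⇒  y = 11/3, x = 1
row 2 ring = −(21/77)·11/3 = -1
totals (row 1 + row 2): sun 1 + 11/3 = 14/3, ring 1 + (-1) = 0, arm 1 + 0 = 1
asked cell (row1, arm) = 1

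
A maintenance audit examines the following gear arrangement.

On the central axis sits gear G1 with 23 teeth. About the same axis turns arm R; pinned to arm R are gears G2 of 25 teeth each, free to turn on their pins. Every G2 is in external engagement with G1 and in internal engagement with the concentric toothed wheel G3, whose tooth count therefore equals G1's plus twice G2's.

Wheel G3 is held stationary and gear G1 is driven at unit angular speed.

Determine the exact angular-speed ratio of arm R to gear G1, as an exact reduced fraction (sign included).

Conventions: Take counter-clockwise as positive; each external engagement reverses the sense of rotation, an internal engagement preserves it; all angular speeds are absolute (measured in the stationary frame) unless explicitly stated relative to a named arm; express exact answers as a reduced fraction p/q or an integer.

23/96

recognized (axles ride arm R): planetary set, 23/25/73 teeth
ring teeth: 23 + 2·25 = 73
23(ω_sun−ω_arm) = −73(ω_ring−ω_arm),  ω_ring = 0, ω_sun = 1
23(1−ω_arm) = −73(0−ω_arm)  ⇒  96·ω_arm = 23  ⇒  ω_arm = 23/96
ω_out/ω_in = 23/96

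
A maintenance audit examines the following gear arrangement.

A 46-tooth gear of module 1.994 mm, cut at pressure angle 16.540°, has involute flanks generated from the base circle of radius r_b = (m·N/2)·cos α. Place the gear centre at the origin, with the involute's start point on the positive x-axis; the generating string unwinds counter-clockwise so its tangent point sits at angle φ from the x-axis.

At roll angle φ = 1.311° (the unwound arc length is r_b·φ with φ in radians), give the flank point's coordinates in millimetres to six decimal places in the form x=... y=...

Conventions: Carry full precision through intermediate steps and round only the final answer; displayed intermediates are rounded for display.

x=43.975794 y=0.000176

topology: single-mesh involute geometry — m = 1.994, N = 46
pitch radius r_p = m·N/2 = 1.994·46/2 = 45.862000
base radius r_b = r_p·cos α = 45.862000·cos 16.540° = 43.964286
roll angle φ = 1.311° = 0.02288127 rad
x = r_b·(cos φ + φ·sin φ) = 43.975794
y = r_b·(sin φ − φ·cos φ) = 0.000176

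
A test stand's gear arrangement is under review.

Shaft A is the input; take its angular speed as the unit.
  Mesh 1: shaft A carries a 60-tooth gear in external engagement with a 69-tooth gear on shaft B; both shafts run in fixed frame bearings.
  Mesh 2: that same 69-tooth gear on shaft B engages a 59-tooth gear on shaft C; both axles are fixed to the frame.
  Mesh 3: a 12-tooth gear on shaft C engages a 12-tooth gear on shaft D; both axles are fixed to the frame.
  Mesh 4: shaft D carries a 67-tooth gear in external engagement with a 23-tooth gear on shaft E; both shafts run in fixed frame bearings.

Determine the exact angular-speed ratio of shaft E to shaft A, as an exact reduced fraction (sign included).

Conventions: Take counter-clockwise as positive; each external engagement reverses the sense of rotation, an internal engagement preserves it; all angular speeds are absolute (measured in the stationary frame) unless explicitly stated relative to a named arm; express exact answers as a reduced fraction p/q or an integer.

4020/1357

class = fixed-axis compound train [4 meshes; 4 ratios multiply, 4 sense flips]
mesh 1 [60T→69T]: running ratio 20/23, sense −
mesh 2 [69T→59T]: running ratio 60/59, sense +
mesh 3 [12T→12T]: running ratio 60/59, sense −
mesh 4 [67T→23T]: running ratio 4020/1357, sense +
ω_out/ω_in = 4020/1357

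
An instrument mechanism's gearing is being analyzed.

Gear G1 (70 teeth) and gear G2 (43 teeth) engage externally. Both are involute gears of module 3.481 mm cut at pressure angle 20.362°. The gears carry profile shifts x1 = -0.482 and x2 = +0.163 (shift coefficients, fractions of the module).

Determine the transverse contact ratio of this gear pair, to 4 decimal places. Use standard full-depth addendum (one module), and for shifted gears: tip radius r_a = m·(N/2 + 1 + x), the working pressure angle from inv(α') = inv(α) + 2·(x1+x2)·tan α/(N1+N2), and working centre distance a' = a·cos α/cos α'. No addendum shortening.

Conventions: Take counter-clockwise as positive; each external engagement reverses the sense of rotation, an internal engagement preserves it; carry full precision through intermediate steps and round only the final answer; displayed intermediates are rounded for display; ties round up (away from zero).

recognized (one external pair, fixed centres): single-mesh tooth geometry, m = 3.481, N1 = 70, N2 = 43
base radii: r_b1 = 114.221892, r_b2 = 70.164877
tip radii: r_a1 = 123.638158, r_a2 = 78.889903
inv(α') = inv(20.362°) + 2·(-0.482+0.163)·tan α/(70+43) = 0.01366248  ⇒  α' = 19.44644°
a' = a·cos α / cos α' = 196.6765·cos 20.362°/cos 19.44644° = 195.541814
action lengths: √(r_a1²−r_b1²) = 47.326034, √(r_a2²−r_b2²) = 36.062541
base pitch p_b = π·m·cos α = 10.252533
CR = (47.326034 + 36.062541 − 195.541814·sin 19.44644°)/10.252533 = 1.783728
contact ratio ≈ 1.7837

1.7837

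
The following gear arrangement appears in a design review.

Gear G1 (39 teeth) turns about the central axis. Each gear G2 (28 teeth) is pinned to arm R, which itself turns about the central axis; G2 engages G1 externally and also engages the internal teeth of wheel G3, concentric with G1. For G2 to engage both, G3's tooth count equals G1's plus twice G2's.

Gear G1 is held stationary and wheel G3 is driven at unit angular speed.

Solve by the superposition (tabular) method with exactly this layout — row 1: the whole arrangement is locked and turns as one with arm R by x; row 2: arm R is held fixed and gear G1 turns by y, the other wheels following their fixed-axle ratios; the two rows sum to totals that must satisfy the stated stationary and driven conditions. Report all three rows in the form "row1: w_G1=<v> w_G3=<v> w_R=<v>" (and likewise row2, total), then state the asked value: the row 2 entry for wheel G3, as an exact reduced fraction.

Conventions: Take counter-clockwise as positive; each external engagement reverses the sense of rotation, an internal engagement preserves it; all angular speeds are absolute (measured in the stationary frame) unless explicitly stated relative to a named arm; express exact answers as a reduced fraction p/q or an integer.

row1: w_G1=95/134 w_G3=95/134 w_R=95/134
row2: w_G1=-95/134 w_G3=39/134 w_R=0
total: w_G1=0 w_G3=1 w_R=95/134
asked value: 39/134

recognized (axles ride arm R): planetary set, 39/28/95 teeth
row 1 (train locked, turned with arm): all members turn x
superposition row 2 [arm held]: sun y, ring −(39/95)·y, arm 0
boundary: total ω_sun = x + y = 0 and total ω_ring = x − (39/95)·y = 1  ⇒  y = -95/134, x = 95/134
row 2 ring = −(39/95)·(-95/134) = 39/134
totals (row 1 + row 2): sun 95/134 + (-95/134) = 0, ring 95/134 + 39/134 = 1, arm 95/134 + 0 = 95/134
asked cell (row2, ring) = 39/134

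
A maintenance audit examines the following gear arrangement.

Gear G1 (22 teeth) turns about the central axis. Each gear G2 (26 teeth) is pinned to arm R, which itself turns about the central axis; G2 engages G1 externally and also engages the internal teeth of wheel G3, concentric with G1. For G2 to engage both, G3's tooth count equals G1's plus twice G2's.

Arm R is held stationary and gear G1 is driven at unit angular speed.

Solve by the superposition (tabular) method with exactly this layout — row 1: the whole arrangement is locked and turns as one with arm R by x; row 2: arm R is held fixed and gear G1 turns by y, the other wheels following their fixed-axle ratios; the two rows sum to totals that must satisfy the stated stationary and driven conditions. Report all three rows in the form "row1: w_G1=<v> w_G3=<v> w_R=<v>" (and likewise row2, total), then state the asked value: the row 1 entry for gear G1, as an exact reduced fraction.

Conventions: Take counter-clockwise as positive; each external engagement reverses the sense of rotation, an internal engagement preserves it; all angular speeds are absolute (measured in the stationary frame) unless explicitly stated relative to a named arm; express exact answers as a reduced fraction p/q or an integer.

class = planetary set [G3 = 22+2·26 = 74; Willis about the carrier]
row 1: whole set turns with the arm by x
row 2 (arm held, sun turns y): ω_ring = −(22/74)·y, ω_arm = 0
boundary: total ω_arm = x = 0 and total ω_sun = x + y = 1  ⇒  y = 1, x = 0
row 2 ring = −(22/74)·1 = -11/37
totals (row 1 + row 2): sun 0 + 1 = 1, ring 0 + (-11/37) = -11/37, arm 0 + 0 = 0
asked cell (row1, sun) = 0

row1: w_G1=0 w_G3=0 w_R=0
row2: w_G1=1 w_G3=-11/37 w_R=0
total: w_G1=1 w_G3=-11/37 w_R=0
asked value: 0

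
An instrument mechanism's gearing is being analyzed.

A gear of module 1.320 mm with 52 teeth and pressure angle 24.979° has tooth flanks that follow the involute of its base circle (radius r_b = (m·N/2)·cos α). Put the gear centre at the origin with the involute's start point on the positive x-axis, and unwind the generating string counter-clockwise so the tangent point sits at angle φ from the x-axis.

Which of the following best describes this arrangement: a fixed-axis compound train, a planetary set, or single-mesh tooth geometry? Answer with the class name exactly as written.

single-mesh tooth geometry

single-mesh involute tooth geometry (52T wheel at module 1.320)
classification: single-mesh tooth geometry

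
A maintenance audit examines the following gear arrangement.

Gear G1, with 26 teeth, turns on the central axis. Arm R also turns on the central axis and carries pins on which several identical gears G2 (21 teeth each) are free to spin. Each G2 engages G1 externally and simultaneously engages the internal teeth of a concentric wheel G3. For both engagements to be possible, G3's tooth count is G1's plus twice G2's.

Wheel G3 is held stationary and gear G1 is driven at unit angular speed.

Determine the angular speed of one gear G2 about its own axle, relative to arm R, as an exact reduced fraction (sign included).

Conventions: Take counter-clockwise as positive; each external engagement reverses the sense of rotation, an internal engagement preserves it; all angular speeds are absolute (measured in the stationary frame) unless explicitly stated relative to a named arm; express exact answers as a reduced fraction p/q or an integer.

class = planetary set [G3 = 26+2·21 = 68; Willis about the carrier]
ring teeth: 26 + 2·21 = 68
26(ω_sun−ω_arm) = −68(ω_ring−ω_arm),  ω_ring = 0, ω_sun = 1
26(1−ω_arm) = −68(0−ω_arm)  ⇒  94·ω_arm = 26  ⇒  ω_arm = 13/47
sun–planet mesh: 26·(1−13/47) = −21·(ω_p−ω_arm)  ⇒  ω_p−ω_arm = -884/987
exact speed ratio = -884/987

-884/987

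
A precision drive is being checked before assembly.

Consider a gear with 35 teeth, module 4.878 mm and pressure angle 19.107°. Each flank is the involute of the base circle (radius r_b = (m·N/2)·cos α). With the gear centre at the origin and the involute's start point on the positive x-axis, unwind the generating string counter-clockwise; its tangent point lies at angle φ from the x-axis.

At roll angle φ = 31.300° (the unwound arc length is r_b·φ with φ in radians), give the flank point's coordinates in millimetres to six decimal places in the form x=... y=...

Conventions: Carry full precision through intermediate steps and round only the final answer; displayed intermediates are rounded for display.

single-mesh involute tooth geometry (35T wheel at module 4.878)
pitch radius r_p = m·N/2 = 4.878·35/2 = 85.365000
base radius r_b = r_p·cos α = 85.365000·cos 19.107° = 80.662151
roll angle φ = 31.300° = 0.54628806 rad
x = r_b·(cos φ + φ·sin φ) = 91.814977
y = r_b·(sin φ − φ·cos φ) = 4.253998

x=91.814977 y=4.253998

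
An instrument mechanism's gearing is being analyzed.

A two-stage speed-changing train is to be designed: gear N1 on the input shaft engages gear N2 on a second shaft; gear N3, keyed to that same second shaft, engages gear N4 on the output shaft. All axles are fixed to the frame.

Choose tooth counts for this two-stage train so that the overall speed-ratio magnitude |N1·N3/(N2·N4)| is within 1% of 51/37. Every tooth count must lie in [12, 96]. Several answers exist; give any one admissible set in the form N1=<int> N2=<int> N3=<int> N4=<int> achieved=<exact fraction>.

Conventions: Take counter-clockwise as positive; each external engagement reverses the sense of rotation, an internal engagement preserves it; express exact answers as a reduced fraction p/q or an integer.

N1=12 N2=37 N3=51 N4=12 achieved=51/37

topology: fixed-axis compound train — 2 stages, target 51/37
target = 51/37 in lowest terms: an exact hit needs N1·N3 = k·51 and N2·N4 = k·37 for one integer k, every count in [12, 96]; additionally prefer no 1:1 stage (N1 ≠ N2, N3 ≠ N4)
k = 1…11: no 1:1-free in-range split of k·51 and k·37 into factor pairs; take k = 12
k = 12: N1·N3 = 612 = 12·51, N2·N4 = 444 = 37·12
achieved = 12·51/(37·12) = 51/37; |achieved − target| = 0 ≤ 51/3700 ✓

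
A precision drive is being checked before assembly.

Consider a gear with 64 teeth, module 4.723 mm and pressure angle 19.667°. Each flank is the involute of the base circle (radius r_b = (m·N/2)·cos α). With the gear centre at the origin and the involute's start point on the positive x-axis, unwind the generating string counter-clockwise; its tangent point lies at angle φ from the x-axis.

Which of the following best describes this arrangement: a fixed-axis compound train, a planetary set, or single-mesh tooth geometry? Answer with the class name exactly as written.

single-mesh tooth geometry

topology: single-mesh involute geometry — m = 4.723, N = 64
classification: single-mesh tooth geometry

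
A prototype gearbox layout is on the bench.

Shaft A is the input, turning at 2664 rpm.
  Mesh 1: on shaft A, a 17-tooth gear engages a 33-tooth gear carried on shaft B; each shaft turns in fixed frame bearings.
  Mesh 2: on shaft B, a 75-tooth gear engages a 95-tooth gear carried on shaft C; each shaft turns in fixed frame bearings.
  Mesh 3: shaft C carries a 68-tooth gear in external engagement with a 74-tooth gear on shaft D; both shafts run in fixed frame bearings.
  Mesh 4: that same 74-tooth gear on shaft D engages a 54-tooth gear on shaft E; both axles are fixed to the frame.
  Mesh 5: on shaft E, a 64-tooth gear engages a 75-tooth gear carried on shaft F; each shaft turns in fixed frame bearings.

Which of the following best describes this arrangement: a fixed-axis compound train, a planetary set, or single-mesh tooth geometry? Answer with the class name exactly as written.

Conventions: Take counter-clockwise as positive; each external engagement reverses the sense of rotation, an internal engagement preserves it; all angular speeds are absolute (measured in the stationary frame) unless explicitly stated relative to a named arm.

fixed-axis compound train

class = fixed-axis compound train [5 meshes; 5 ratios multiply, 5 sense flips]
classification: fixed-axis compound train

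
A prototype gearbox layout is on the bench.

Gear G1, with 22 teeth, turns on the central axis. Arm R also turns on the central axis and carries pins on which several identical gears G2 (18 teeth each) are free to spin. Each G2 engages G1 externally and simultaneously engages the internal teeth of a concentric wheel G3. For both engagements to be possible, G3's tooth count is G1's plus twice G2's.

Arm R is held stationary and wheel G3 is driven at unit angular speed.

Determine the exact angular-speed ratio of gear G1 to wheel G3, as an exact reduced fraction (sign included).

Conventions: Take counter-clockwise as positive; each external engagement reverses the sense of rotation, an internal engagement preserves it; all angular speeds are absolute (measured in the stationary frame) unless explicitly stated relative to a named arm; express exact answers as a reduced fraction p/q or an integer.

-29/11

topology: planetary set — G1 22T / G2 18T / G3 58T, arm = carrier (Willis)
ring teeth: 22 + 2·18 = 58
22(ω_sun−ω_arm) = −58(ω_ring−ω_arm),  ω_arm = 0, ω_ring = 1
ω_sun = 0 − (58/22)(1−0) = -29/11
ω_out/ω_in = -29/11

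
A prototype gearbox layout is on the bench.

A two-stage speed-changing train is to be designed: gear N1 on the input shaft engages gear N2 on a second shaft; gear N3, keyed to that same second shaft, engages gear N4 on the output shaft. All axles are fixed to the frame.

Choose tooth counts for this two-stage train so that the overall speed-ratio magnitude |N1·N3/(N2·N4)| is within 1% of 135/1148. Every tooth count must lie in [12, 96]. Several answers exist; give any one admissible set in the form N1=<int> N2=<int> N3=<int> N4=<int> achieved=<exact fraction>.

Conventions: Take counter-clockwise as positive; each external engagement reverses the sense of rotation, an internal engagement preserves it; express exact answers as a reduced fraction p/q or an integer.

class = fixed-axis compound train [2-stage, 135/1148 wanted]
target = 135/1148 in lowest terms: an exact hit needs N1·N3 = k·135 and N2·N4 = k·1148 for one integer k, every count in [12, 96]; additionally prefer no 1:1 stage (N1 ≠ N2, N3 ≠ N4)
k = 1: no 1:1-free in-range split of k·135 and k·1148 into factor pairs; take k = 2
k = 2: N1·N3 = 270 = 15·18, N2·N4 = 2296 = 28·82
achieved = 15·18/(28·82) = 135/1148; |achieved − target| = 0 ≤ 27/22960 ✓

N1=15 N2=28 N3=18 N4=82 achieved=135/1148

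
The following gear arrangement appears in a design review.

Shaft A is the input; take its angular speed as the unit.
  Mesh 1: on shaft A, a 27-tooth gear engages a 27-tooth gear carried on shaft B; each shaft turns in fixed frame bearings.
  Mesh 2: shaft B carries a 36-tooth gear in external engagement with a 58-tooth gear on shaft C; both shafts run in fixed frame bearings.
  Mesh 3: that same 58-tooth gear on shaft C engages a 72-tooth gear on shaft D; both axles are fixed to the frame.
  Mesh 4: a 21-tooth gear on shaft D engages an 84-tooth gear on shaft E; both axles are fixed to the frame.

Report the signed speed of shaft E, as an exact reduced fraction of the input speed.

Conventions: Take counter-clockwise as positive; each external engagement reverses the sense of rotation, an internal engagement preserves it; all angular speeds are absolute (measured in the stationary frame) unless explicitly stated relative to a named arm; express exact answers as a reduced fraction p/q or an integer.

1/8

4-mesh fixed-axis compound train (all bearings frame-fixed)
mesh 1 [27T→27T]: |ω|/ω_in = 1×27/27 = 1, sense flips to −
mesh 2 [36T→58T]: |ω|/ω_in = 1×36/58 = 18/29, sense flips to +
mesh 3 [58T→72T]: |ω|/ω_in = (18/29)×58/72 = 1/2, sense flips to −
mesh 4 [21T→84T]: |ω|/ω_in = (1/2)×21/84 = 1/8, sense flips to +
signed output speed (× input speed) = 1/8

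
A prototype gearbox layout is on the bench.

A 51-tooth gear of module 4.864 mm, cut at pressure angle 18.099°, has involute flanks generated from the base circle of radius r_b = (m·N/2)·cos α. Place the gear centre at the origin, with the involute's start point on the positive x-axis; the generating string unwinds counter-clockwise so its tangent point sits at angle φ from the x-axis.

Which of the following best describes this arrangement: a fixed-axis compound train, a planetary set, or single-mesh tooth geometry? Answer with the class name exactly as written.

topology: single-mesh involute geometry — m = 4.864, N = 51
classification: single-mesh tooth geometry

single-mesh tooth geometry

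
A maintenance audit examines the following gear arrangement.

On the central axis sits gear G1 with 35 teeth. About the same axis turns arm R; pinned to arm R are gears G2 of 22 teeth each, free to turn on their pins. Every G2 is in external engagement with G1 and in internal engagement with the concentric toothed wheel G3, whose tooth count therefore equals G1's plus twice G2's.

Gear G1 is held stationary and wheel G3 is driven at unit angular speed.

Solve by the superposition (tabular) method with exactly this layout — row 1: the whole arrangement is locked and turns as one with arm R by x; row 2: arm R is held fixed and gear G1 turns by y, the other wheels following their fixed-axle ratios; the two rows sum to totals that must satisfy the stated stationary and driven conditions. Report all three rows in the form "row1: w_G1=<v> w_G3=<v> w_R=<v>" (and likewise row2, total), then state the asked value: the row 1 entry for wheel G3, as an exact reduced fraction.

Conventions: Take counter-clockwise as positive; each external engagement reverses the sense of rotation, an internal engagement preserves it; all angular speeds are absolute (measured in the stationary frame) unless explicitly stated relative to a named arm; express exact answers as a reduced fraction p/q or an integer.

class = planetary set [G3 = 35+2·22 = 79; Willis about the carrier]
row 1: whole set turns with the arm by x
row 2 (arm held, sun turns y): ω_ring = −(35/79)·y, ω_arm = 0
boundary: total ω_sun = x + y = 0 and total ω_ring = x − (35/79)·y = 1  ⇒  y = -79/114, x = 79/114
row 2 ring = −(35/79)·(-79/114) = 35/114
totals (row 1 + row 2): sun 79/114 + (-79/114) = 0, ring 79/114 + 35/114 = 1, arm 79/114 + 0 = 79/114
asked cell (row1, ring) = 79/114

row1: w_G1=79/114 w_G3=79/114 w_R=79/114
row2: w_G1=-79/114 w_G3=35/114 w_R=0
total: w_G1=0 w_G3=1 w_R=79/114
asked value: 79/114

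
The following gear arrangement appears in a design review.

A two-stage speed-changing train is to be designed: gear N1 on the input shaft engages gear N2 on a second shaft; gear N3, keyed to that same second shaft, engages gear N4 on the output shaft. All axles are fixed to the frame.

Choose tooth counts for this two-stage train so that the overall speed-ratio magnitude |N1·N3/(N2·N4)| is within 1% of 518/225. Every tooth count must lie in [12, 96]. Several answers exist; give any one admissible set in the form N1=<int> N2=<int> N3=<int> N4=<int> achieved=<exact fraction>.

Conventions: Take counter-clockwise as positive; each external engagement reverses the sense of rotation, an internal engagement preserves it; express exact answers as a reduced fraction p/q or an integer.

topology: fixed-axis compound train — 2 stages, target 518/225
target = 518/225 in lowest terms: an exact hit needs N1·N3 = k·518 and N2·N4 = k·225 for one integer k, every count in [12, 96]; additionally prefer no 1:1 stage (N1 ≠ N2, N3 ≠ N4)
k = 1: N1·N3 = 518 = 14·37, N2·N4 = 225 = 15·15
achieved = 14·37/(15·15) = 518/225; |achieved − target| = 0 ≤ 259/11250 ✓

N1=14 N2=15 N3=37 N4=15 achieved=518/225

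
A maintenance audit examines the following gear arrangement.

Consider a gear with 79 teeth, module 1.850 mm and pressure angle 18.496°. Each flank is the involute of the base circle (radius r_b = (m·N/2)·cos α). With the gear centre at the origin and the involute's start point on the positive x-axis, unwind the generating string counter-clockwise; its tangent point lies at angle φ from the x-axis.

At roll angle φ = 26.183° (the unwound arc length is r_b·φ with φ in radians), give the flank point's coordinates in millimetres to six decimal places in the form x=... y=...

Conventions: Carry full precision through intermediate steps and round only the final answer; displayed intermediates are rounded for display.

x=76.162964 y=2.158778

single-mesh involute tooth geometry (79T wheel at module 1.850)
pitch radius r_p = m·N/2 = 1.850·79/2 = 73.075000
base radius r_b = r_p·cos α = 73.075000·cos 18.496° = 69.300370
roll angle φ = 26.183° = 0.45697956 rad
x = r_b·(cos φ + φ·sin φ) = 76.162964
y = r_b·(sin φ − φ·cos φ) = 2.158778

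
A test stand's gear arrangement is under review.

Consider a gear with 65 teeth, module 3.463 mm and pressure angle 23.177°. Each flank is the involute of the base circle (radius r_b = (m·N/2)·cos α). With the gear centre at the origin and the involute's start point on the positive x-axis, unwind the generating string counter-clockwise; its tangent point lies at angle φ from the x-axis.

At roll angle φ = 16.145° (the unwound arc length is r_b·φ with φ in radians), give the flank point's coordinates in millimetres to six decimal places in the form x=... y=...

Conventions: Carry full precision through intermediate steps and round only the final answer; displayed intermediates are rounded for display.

topology: single-mesh involute geometry — m = 3.463, N = 65
pitch radius r_p = m·N/2 = 3.463·65/2 = 112.547500
base radius r_b = r_p·cos α = 112.547500·cos 23.177° = 103.464174
roll angle φ = 16.145° = 0.28178341 rad
x = r_b·(cos φ + φ·sin φ) = 107.490620
y = r_b·(sin φ − φ·cos φ) = 0.765531

x=107.490620 y=0.765531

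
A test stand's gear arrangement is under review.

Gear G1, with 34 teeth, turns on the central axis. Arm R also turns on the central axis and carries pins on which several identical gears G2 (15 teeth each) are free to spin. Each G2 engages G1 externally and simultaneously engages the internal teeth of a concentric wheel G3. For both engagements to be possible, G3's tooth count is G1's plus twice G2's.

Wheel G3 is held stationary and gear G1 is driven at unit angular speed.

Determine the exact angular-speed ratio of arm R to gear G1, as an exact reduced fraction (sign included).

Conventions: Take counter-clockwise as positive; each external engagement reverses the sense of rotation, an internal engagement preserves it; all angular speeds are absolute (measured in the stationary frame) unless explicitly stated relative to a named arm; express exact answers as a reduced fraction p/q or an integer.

17/49

recognized (axles ride arm R): planetary set, 34/15/64 teeth
ring teeth: 34 + 2·15 = 64
34(ω_sun−ω_arm) = −64(ω_ring−ω_arm),  ω_ring = 0, ω_sun = 1
34(1−ω_arm) = −64(0−ω_arm)  ⇒  98·ω_arm = 34  ⇒  ω_arm = 17/49
ω_out/ω_in = 17/49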